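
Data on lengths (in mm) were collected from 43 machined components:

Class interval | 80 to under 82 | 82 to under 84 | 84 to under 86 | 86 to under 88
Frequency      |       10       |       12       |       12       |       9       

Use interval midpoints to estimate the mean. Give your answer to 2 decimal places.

Midpoints: 81, 83, 85, 87
Σfm = 10×81 + 12×83 + 12×85 + 9×87 = 3609
n = Σf = 43
Mean = 3609 / 43 = 83.9302

83.93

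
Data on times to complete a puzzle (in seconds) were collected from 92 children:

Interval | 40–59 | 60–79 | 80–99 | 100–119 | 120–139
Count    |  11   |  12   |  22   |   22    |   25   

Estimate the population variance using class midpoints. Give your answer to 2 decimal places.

Midpoints: 49.5, 69.5, 89.5, 109.5, 129.5
n = 92, Σfm = 8994, mean = 97.7609
Σfm² = 944183
Σf(m − x̄)² = Σfm² − (Σfm)²/n = 944183 − 8994²/92 = 64921.7391
Population variance = 64921.7391 / 92 = 705.6711

705.67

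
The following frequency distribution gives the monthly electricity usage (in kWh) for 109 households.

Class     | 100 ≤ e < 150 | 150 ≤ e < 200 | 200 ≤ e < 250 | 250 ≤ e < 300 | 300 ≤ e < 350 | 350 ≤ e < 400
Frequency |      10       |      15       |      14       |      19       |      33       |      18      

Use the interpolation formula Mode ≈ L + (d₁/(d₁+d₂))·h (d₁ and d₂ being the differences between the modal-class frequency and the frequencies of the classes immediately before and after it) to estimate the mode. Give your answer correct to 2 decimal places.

324.14

Modal class: 300 ≤ e < 350 (highest frequency 33).
d₁ = 33 − 19 = 14, d₂ = 33 − 18 = 15
Mode ≈ 300 + (14/(14+15)) × 50 = 300 + 24.1379 = 324.1379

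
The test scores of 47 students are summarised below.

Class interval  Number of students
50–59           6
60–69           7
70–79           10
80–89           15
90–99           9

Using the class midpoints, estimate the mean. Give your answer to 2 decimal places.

Midpoints: 54.5, 64.5, 74.5, 84.5, 94.5
Σfm = 6×54.5 + 7×64.5 + 10×74.5 + 15×84.5 + 9×94.5 = 3641.5
n = Σf = 47
Mean = 3641.5 / 47 = 77.4787

77.48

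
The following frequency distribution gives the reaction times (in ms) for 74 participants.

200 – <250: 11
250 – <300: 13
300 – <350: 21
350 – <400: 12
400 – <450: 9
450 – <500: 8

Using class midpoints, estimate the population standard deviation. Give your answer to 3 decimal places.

76.256

Midpoints: 225, 275, 325, 375, 425, 475
n = 74, Σfm = 25000, mean = 337.8378
Σfm² = 8876250
Σf(m − x̄)² = Σfm² − (Σfm)²/n = 8876250 − 25000²/74 = 430304.0541
Population variance = 430304.0541 / 74 = 5814.9196
Standard deviation = √5814.9196 = 76.2556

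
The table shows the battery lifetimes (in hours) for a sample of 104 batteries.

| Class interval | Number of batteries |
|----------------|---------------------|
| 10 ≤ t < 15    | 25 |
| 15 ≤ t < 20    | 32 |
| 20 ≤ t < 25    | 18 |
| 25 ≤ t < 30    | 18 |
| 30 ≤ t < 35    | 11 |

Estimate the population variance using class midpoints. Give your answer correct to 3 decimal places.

42.557

Midpoints: 12.5, 17.5, 22.5, 27.5, 32.5
n = 104, Σfm = 2130, mean = 20.4808
Σfm² = 48050
Σf(m − x̄)² = Σfm² − (Σfm)²/n = 48050 − 2130²/104 = 4425.9615
Population variance = 4425.9615 / 104 = 42.5573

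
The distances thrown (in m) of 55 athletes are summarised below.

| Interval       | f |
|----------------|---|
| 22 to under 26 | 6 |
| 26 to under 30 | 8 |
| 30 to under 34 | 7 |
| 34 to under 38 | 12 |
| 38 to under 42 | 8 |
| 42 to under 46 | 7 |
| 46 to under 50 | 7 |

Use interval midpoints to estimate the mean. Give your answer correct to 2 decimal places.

36.15

Midpoints: 24, 28, 32, 36, 40, 44, 48
Σfm = 6×24 + 8×28 + 7×32 + 12×36 + 8×40 + 7×44 + 7×48 = 1988
n = Σf = 55
Mean = 1988 / 55 = 36.1455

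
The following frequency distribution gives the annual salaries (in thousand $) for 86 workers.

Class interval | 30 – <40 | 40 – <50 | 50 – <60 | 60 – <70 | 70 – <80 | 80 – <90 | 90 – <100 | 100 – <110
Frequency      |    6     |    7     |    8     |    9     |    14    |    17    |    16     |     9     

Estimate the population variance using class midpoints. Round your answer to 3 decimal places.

Midpoints: 35, 45, 55, 65, 75, 85, 95, 105
n = 86, Σfm = 6510, mean = 75.6977
Σfm² = 528950
Σf(m − x̄)² = Σfm² − (Σfm)²/n = 528950 − 6510²/86 = 36158.1395
Population variance = 36158.1395 / 86 = 420.4435

420.443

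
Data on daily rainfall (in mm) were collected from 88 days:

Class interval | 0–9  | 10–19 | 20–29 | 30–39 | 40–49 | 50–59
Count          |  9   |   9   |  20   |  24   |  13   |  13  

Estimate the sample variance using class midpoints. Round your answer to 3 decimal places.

Midpoints: 4.5, 14.5, 24.5, 34.5, 44.5, 54.5
n = 88, Σfm = 2776, mean = 31.5455
Σfm² = 107002
Σf(m − x̄)² = Σfm² − (Σfm)²/n = 107002 − 2776²/88 = 19431.8182
Sample variance = 19431.8182 / 87 = 223.3542

223.354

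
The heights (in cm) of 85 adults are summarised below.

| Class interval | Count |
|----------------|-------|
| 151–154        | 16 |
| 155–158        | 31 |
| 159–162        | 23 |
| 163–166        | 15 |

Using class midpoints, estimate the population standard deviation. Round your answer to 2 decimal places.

3.95

Midpoints: 152.5, 156.5, 160.5, 164.5
n = 85, Σfm = 13450.5, mean = 158.2412
Σfm² = 2129749.25
Σf(m − x̄)² = Σfm² − (Σfm)²/n = 2129749.25 − 13450.5²/85 = 1326.3059
Population variance = 1326.3059 / 85 = 15.6036
Standard deviation = √15.6036 = 3.9501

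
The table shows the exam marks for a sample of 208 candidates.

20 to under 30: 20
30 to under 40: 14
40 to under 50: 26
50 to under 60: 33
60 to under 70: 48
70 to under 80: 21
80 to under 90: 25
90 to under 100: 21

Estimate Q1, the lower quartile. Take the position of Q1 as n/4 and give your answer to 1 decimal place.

Cumulative frequencies: 20, 34, 60, 93, 141, 162, 187, 208
n = 208; position = n/4 = 52.
This falls in the class 40 to under 50: L = 40, F = 34, f = 26, h = 10.
Lower quartile ≈ 40 + ((52 − 34) / 26) × 10 = 46.9231

46.9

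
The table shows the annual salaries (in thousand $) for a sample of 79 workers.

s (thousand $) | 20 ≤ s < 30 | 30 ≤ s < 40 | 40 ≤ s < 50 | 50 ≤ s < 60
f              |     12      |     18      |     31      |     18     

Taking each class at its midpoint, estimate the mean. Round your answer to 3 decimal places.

Midpoints: 25, 35, 45, 55
Σfm = 12×25 + 18×35 + 31×45 + 18×55 = 3315
n = Σf = 79
Mean = 3315 / 79 = 41.9620

41.962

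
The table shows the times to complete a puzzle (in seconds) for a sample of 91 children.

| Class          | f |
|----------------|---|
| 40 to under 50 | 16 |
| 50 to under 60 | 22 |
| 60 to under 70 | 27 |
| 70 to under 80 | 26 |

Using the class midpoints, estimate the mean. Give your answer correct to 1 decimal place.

Midpoints: 45, 55, 65, 75
Σfm = 16×45 + 22×55 + 27×65 + 26×75 = 5635
n = Σf = 91
Mean = 5635 / 91 = 61.9231

61.9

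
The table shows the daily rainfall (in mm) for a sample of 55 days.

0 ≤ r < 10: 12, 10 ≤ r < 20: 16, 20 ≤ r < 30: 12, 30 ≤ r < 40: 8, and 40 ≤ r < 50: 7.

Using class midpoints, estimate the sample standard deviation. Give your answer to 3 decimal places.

13.201

Midpoints: 5, 15, 25, 35, 45
n = 55, Σfm = 1195, mean = 21.7273
Σfm² = 35375
Σf(m − x̄)² = Σfm² − (Σfm)²/n = 35375 − 1195²/55 = 9410.9091
Sample variance = 9410.9091 / 54 = 174.2761
Standard deviation = √174.2761 = 13.2014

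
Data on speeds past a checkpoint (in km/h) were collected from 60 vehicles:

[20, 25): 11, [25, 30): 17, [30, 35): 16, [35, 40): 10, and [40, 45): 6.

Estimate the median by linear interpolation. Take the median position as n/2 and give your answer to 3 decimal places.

30.625

Cumulative frequencies: 11, 28, 44, 54, 60
n = 60; position = n/2 = 30.
This falls in the class [30, 35): L = 30, F = 28, f = 16, h = 5.
Median ≈ 30 + ((30 − 28) / 16) × 5 = 30.6250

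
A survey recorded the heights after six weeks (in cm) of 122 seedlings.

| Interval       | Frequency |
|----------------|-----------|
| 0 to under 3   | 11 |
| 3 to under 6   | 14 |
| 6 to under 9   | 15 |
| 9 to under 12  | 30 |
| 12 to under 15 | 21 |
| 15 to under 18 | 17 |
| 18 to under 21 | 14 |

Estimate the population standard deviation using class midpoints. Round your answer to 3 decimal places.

Midpoints: 1.5, 4.5, 7.5, 10.5, 13.5, 16.5, 19.5
n = 122, Σfm = 1344, mean = 11.0164
Σfm² = 18238.5
Σf(m − x̄)² = Σfm² − (Σfm)²/n = 18238.5 − 1344²/122 = 3432.4672
Population variance = 3432.4672 / 122 = 28.1350
Standard deviation = √28.1350 = 5.3042

5.304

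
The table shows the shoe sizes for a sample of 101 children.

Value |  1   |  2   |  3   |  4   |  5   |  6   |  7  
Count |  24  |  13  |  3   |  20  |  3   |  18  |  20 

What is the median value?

4

Cumulative frequencies: 24, 37, 40, 60, 63, 81, 101
n = 101, so the median is the value in position (n+1)/2 = 51.
Position 51 falls at value 4.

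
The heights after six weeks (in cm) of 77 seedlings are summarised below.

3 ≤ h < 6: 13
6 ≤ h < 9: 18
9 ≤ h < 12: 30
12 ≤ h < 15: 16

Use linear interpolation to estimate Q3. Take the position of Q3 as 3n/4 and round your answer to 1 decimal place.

Cumulative frequencies: 13, 31, 61, 77
n = 77; position = 3n/4 = 57.75.
This falls in the class 9 ≤ h < 12: L = 9, F = 31, f = 30, h = 3.
Upper quartile ≈ 9 + ((57.75 − 31) / 30) × 3 = 11.6750

11.7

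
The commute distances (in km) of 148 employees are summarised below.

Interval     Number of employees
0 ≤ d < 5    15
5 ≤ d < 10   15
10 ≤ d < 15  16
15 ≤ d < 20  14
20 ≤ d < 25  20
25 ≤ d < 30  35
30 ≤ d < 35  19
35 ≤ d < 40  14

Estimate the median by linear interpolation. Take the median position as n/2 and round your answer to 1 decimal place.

23.5

Cumulative frequencies: 15, 30, 46, 60, 80, 115, 134, 148
n = 148; position = n/2 = 74.
This falls in the class 20 ≤ d < 25: L = 20, F = 60, f = 20, h = 5.
Median ≈ 20 + ((74 − 60) / 20) × 5 = 23.5000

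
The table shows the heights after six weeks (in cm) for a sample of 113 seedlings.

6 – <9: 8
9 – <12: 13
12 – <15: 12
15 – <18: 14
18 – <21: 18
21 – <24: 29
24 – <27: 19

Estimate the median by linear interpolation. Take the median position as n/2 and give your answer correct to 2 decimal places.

Cumulative frequencies: 8, 21, 33, 47, 65, 94, 113
n = 113; position = n/2 = 56.5.
This falls in the class 18 – <21: L = 18, F = 47, f = 18, h = 3.
Median ≈ 18 + ((56.5 − 47) / 18) × 3 = 19.5833

19.58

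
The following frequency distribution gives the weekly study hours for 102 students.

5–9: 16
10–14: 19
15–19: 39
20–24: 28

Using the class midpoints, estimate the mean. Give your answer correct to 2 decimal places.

Midpoints: 7, 12, 17, 22
Σfm = 16×7 + 19×12 + 39×17 + 28×22 = 1619
n = Σf = 102
Mean = 1619 / 102 = 15.8725

15.87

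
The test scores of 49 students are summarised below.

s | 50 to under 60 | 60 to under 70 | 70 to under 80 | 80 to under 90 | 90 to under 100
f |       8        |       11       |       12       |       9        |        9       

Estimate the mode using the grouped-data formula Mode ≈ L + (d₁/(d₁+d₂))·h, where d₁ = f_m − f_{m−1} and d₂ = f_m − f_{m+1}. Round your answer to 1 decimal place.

72.5

Modal class: 70 to under 80 (highest frequency 12).
d₁ = 12 − 11 = 1, d₂ = 12 − 9 = 3
Mode ≈ 70 + (1/(1+3)) × 10 = 70 + 2.5000 = 72.5000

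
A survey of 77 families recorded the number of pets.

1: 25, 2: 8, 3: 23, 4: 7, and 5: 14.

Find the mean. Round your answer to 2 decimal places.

Values: 1, 2, 3, 4, 5
Σfx = 25×1 + 8×2 + 23×3 + 7×4 + 14×5 = 208
n = Σf = 77
Mean = 208 / 77 = 2.7013

2.70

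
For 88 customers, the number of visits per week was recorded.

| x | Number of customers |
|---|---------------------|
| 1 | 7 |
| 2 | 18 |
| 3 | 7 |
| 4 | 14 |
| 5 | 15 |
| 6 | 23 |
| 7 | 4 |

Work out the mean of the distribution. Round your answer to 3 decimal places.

4.102

Values: 1, 2, 3, 4, 5, 6, 7
Σfx = 7×1 + 18×2 + 7×3 + 14×4 + 15×5 + 23×6 + 4×7 = 361
n = Σf = 88
Mean = 361 / 88 = 4.1023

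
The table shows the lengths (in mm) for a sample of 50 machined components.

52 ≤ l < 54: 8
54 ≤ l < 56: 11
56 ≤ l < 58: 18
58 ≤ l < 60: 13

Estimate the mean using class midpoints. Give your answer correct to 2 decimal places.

Midpoints: 53, 55, 57, 59
Σfm = 8×53 + 11×55 + 18×57 + 13×59 = 2822
n = Σf = 50
Mean = 2822 / 50 = 56.4400

56.44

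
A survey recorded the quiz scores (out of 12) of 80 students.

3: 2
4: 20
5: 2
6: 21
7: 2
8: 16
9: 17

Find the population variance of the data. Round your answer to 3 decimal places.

Values: 3, 4, 5, 6, 7, 8, 9
n = 80, Σfx = 517, mean = 6.4625
Σfx² = 3643
Σf(x − x̄)² = Σfx² − (Σfx)²/n = 3643 − 517²/80 = 301.8875
Population variance = 301.8875 / 80 = 3.7736

3.774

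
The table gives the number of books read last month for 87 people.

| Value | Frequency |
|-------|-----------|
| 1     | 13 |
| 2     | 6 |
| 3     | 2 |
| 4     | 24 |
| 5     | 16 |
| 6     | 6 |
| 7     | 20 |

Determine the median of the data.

4

Cumulative frequencies: 13, 19, 21, 45, 61, 67, 87
n = 87, so the median is the value in position (n+1)/2 = 44.
Position 44 falls at value 4.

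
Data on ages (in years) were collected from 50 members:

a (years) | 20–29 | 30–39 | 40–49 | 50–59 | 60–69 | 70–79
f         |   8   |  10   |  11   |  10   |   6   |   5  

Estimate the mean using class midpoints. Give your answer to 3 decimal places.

46.700

Midpoints: 24.5, 34.5, 44.5, 54.5, 64.5, 74.5
Σfm = 8×24.5 + 10×34.5 + 11×44.5 + 10×54.5 + 6×64.5 + 5×74.5 = 2335
n = Σf = 50
Mean = 2335 / 50 = 46.7000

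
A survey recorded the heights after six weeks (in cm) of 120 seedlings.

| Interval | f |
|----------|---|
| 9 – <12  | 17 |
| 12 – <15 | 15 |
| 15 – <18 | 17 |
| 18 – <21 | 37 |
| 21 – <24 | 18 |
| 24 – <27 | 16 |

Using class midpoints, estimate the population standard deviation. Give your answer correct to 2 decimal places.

Midpoints: 10.5, 13.5, 16.5, 19.5, 22.5, 25.5
n = 120, Σfm = 2196, mean = 18.3000
Σfm² = 42822
Σf(m − x̄)² = Σfm² − (Σfm)²/n = 42822 − 2196²/120 = 2635.2000
Population variance = 2635.2000 / 120 = 21.9600
Standard deviation = √21.9600 = 4.6861

4.69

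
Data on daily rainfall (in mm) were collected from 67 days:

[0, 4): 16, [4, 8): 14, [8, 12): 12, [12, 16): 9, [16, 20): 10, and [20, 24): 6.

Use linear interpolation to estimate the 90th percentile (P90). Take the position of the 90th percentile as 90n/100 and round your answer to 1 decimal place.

19.7

Cumulative frequencies: 16, 30, 42, 51, 61, 67
n = 67; position = 90n/100 = 60.3.
This falls in the class [16, 20): L = 16, F = 51, f = 10, h = 4.
90th percentile ≈ 16 + ((60.3 − 51) / 10) × 4 = 19.7200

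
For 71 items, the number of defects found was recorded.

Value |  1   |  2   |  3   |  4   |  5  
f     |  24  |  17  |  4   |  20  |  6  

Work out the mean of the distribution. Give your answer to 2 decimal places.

Values: 1, 2, 3, 4, 5
Σfx = 24×1 + 17×2 + 4×3 + 20×4 + 6×5 = 180
n = Σf = 71
Mean = 180 / 71 = 2.5352

2.54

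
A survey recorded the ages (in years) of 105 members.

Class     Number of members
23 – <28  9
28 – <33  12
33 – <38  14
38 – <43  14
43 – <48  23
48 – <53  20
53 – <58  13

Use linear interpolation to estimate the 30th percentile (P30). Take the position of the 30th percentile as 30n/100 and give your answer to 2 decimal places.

36.75

Cumulative frequencies: 9, 21, 35, 49, 72, 92, 105
n = 105; position = 30n/100 = 31.5.
This falls in the class 33 – <38: L = 33, F = 21, f = 14, h = 5.
30th percentile ≈ 33 + ((31.5 − 21) / 14) × 5 = 36.7500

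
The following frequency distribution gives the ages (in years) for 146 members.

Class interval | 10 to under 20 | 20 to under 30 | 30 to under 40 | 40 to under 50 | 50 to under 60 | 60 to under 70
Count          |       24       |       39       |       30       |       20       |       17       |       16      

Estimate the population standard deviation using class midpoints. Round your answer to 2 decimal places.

Midpoints: 15, 25, 35, 45, 55, 65
n = 146, Σfm = 5260, mean = 36.0274
Σfm² = 226050
Σf(m − x̄)² = Σfm² − (Σfm)²/n = 226050 − 5260²/146 = 36545.8904
Population variance = 36545.8904 / 146 = 250.3143
Standard deviation = √250.3143 = 15.8213

15.82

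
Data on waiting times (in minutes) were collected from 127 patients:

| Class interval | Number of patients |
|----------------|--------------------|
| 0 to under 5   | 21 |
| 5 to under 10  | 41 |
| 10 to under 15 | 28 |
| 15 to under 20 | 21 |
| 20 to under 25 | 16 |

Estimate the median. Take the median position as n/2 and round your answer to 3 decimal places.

Cumulative frequencies: 21, 62, 90, 111, 127
n = 127; position = n/2 = 63.5.
This falls in the class 10 to under 15: L = 10, F = 62, f = 28, h = 5.
Median ≈ 10 + ((63.5 − 62) / 28) × 5 = 10.2679

10.268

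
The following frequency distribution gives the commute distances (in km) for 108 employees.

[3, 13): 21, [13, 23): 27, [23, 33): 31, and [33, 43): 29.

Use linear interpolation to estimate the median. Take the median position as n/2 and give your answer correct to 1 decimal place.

24.9

Cumulative frequencies: 21, 48, 79, 108
n = 108; position = n/2 = 54.
This falls in the class [23, 33): L = 23, F = 48, f = 31, h = 10.
Median ≈ 23 + ((54 − 48) / 31) × 10 = 24.9355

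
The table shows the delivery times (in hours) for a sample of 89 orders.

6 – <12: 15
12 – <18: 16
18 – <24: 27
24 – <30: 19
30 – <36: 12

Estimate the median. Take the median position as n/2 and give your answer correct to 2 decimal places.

Cumulative frequencies: 15, 31, 58, 77, 89
n = 89; position = n/2 = 44.5.
This falls in the class 18 – <24: L = 18, F = 31, f = 27, h = 6.
Median ≈ 18 + ((44.5 − 31) / 27) × 6 = 21.0000

21.00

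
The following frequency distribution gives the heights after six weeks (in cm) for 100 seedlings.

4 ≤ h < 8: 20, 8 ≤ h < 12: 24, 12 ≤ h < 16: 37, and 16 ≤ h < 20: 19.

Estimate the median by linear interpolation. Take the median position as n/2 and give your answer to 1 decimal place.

12.6

Cumulative frequencies: 20, 44, 81, 100
n = 100; position = n/2 = 50.
This falls in the class 12 ≤ h < 16: L = 12, F = 44, f = 37, h = 4.
Median ≈ 12 + ((50 − 44) / 37) × 4 = 12.6486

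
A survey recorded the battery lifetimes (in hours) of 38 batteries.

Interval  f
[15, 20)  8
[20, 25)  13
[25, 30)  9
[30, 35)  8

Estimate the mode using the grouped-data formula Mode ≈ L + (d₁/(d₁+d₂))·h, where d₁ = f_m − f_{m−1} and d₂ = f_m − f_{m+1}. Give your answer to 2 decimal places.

Modal class: [20, 25) (highest frequency 13).
d₁ = 13 − 8 = 5, d₂ = 13 − 9 = 4
Mode ≈ 20 + (5/(5+4)) × 5 = 20 + 2.7778 = 22.7778

22.78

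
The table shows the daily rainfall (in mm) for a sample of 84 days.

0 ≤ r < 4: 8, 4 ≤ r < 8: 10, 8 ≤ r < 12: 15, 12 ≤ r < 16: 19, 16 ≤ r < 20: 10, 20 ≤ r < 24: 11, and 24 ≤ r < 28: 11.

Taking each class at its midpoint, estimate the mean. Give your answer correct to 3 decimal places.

Midpoints: 2, 6, 10, 14, 18, 22, 26
Σfm = 8×2 + 10×6 + 15×10 + 19×14 + 10×18 + 11×22 + 11×26 = 1200
n = Σf = 84
Mean = 1200 / 84 = 14.2857

14.286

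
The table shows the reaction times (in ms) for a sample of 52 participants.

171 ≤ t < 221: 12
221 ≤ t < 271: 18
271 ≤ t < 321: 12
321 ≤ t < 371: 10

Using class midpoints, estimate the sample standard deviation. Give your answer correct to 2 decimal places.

Midpoints: 196, 246, 296, 346
n = 52, Σfm = 13792, mean = 265.2308
Σfm² = 3798832
Σf(m − x̄)² = Σfm² − (Σfm)²/n = 3798832 − 13792²/52 = 140769.2308
Sample variance = 140769.2308 / 51 = 2760.1810
Standard deviation = √2760.1810 = 52.5374

52.54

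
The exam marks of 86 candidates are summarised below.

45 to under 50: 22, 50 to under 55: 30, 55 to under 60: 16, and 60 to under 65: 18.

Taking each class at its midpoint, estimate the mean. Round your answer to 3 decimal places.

Midpoints: 47.5, 52.5, 57.5, 62.5
Σfm = 22×47.5 + 30×52.5 + 16×57.5 + 18×62.5 = 4665
n = Σf = 86
Mean = 4665 / 86 = 54.2442

54.244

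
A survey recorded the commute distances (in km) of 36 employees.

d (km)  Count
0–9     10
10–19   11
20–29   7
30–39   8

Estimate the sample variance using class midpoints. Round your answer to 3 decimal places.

Midpoints: 4.5, 14.5, 24.5, 34.5
n = 36, Σfm = 652, mean = 18.1111
Σfm² = 16239
Σf(m − x̄)² = Σfm² − (Σfm)²/n = 16239 − 652²/36 = 4430.5556
Sample variance = 4430.5556 / 35 = 126.5873

126.587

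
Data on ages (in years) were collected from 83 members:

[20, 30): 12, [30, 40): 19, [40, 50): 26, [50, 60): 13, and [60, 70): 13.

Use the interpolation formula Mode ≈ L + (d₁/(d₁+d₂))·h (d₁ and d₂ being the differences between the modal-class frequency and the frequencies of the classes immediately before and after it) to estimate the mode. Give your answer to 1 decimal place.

Modal class: [40, 50) (highest frequency 26).
d₁ = 26 − 19 = 7, d₂ = 26 − 13 = 13
Mode ≈ 40 + (7/(7+13)) × 10 = 40 + 3.5000 = 43.5000

43.5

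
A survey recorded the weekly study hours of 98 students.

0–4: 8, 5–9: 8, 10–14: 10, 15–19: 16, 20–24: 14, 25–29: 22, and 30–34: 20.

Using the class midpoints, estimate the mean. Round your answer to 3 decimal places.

Midpoints: 2, 7, 12, 17, 22, 27, 32
Σfm = 8×2 + 8×7 + 10×12 + 16×17 + 14×22 + 22×27 + 20×32 = 2006
n = Σf = 98
Mean = 2006 / 98 = 20.4694

20.469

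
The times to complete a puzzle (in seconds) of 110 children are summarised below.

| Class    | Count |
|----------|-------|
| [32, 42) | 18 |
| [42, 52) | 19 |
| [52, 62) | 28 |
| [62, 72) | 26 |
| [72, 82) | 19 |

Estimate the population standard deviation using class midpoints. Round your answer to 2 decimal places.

13.22

Midpoints: 37, 47, 57, 67, 77
n = 110, Σfm = 6360, mean = 57.8182
Σfm² = 386950
Σf(m − x̄)² = Σfm² − (Σfm)²/n = 386950 − 6360²/110 = 19226.3636
Population variance = 19226.3636 / 110 = 174.7851
Standard deviation = √174.7851 = 13.2206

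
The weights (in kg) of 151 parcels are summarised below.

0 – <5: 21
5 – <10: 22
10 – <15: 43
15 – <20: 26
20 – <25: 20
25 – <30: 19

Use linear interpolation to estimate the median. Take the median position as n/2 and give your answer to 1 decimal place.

Cumulative frequencies: 21, 43, 86, 112, 132, 151
n = 151; position = n/2 = 75.5.
This falls in the class 10 – <15: L = 10, F = 43, f = 43, h = 5.
Median ≈ 10 + ((75.5 − 43) / 43) × 5 = 13.7791

13.8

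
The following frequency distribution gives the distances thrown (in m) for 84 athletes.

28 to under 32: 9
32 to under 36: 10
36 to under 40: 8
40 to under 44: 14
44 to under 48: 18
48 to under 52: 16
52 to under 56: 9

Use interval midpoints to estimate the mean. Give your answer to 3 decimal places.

Midpoints: 30, 34, 38, 42, 46, 50, 54
Σfm = 9×30 + 10×34 + 8×38 + 14×42 + 18×46 + 16×50 + 9×54 = 3616
n = Σf = 84
Mean = 3616 / 84 = 43.0476

43.048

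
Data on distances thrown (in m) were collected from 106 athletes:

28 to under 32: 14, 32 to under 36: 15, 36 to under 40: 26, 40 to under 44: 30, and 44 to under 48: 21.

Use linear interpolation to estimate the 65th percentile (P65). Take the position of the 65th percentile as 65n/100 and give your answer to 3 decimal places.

41.853

Cumulative frequencies: 14, 29, 55, 85, 106
n = 106; position = 65n/100 = 68.9.
This falls in the class 40 to under 44: L = 40, F = 55, f = 30, h = 4.
65th percentile ≈ 40 + ((68.9 − 55) / 30) × 4 = 41.8533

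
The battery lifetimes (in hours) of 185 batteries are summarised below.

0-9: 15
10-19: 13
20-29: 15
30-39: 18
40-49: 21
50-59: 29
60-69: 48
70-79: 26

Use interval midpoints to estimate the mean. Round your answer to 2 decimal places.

47.53

Midpoints: 4.5, 14.5, 24.5, 34.5, 44.5, 54.5, 64.5, 74.5
Σfm = 15×4.5 + 13×14.5 + 15×24.5 + 18×34.5 + 21×44.5 + 29×54.5 + 48×64.5 + 26×74.5 = 8792.5
n = Σf = 185
Mean = 8792.5 / 185 = 47.5270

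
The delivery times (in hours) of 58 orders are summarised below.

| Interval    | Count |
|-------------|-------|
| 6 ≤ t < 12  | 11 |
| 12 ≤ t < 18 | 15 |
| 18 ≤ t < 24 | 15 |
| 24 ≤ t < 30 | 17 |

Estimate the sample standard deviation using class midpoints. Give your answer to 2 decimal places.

Midpoints: 9, 15, 21, 27
n = 58, Σfm = 1098, mean = 18.9310
Σfm² = 23274
Σf(m − x̄)² = Σfm² − (Σfm)²/n = 23274 − 1098²/58 = 2487.7241
Sample variance = 2487.7241 / 57 = 43.6443
Standard deviation = √43.6443 = 6.6064

6.61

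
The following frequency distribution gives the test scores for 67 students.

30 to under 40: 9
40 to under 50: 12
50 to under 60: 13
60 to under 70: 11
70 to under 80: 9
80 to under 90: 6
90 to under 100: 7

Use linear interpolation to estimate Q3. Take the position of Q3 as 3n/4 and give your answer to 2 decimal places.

Cumulative frequencies: 9, 21, 34, 45, 54, 60, 67
n = 67; position = 3n/4 = 50.25.
This falls in the class 70 to under 80: L = 70, F = 45, f = 9, h = 10.
Upper quartile ≈ 70 + ((50.25 − 45) / 9) × 10 = 75.8333

75.83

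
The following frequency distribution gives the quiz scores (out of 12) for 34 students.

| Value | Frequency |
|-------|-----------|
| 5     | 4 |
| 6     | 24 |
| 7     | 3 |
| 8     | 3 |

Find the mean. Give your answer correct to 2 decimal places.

Values: 5, 6, 7, 8
Σfx = 4×5 + 24×6 + 3×7 + 3×8 = 209
n = Σf = 34
Mean = 209 / 34 = 6.1471

6.15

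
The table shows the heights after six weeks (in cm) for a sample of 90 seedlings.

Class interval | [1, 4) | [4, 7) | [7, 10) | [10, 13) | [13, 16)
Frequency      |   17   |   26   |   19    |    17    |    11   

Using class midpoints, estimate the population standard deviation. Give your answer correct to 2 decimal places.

Midpoints: 2.5, 5.5, 8.5, 11.5, 14.5
n = 90, Σfm = 702, mean = 7.8000
Σfm² = 6826.5
Σf(m − x̄)² = Σfm² − (Σfm)²/n = 6826.5 − 702²/90 = 1350.9000
Population variance = 1350.9000 / 90 = 15.0100
Standard deviation = √15.0100 = 3.8743

3.87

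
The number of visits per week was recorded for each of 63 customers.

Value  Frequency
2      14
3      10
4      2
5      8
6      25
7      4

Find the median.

5

Cumulative frequencies: 14, 24, 26, 34, 59, 63
n = 63, so the median is the value in position (n+1)/2 = 32.
Position 32 falls at value 5.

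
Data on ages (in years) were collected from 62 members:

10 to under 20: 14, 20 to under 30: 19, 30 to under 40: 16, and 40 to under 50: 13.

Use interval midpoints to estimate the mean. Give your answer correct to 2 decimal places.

29.52

Midpoints: 15, 25, 35, 45
Σfm = 14×15 + 19×25 + 16×35 + 13×45 = 1830
n = Σf = 62
Mean = 1830 / 62 = 29.5161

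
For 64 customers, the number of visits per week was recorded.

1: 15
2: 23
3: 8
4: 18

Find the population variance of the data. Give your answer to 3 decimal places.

Values: 1, 2, 3, 4
n = 64, Σfx = 157, mean = 2.4531
Σfx² = 467
Σf(x − x̄)² = Σfx² − (Σfx)²/n = 467 − 157²/64 = 81.8594
Population variance = 81.8594 / 64 = 1.2791

1.279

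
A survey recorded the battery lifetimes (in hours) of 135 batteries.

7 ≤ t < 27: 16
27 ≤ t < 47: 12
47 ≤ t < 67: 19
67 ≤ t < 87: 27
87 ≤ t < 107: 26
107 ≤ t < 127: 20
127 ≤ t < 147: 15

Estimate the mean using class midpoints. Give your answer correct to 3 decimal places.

79.963

Midpoints: 17, 37, 57, 77, 97, 117, 137
Σfm = 16×17 + 12×37 + 19×57 + 27×77 + 26×97 + 20×117 + 15×137 = 10795
n = Σf = 135
Mean = 10795 / 135 = 79.9630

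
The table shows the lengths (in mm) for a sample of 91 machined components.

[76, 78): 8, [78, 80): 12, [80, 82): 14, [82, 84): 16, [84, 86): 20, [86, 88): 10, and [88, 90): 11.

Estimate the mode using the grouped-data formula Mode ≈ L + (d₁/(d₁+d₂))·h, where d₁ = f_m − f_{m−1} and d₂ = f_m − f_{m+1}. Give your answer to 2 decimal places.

84.57

Modal class: [84, 86) (highest frequency 20).
d₁ = 20 − 16 = 4, d₂ = 20 − 10 = 10
Mode ≈ 84 + (4/(4+10)) × 2 = 84 + 0.5714 = 84.5714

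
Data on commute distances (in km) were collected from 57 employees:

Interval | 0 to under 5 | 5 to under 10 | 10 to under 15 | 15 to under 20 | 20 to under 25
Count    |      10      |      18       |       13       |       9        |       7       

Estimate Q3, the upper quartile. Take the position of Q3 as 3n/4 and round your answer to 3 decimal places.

15.972

Cumulative frequencies: 10, 28, 41, 50, 57
n = 57; position = 3n/4 = 42.75.
This falls in the class 15 to under 20: L = 15, F = 41, f = 9, h = 5.
Upper quartile ≈ 15 + ((42.75 − 41) / 9) × 5 = 15.9722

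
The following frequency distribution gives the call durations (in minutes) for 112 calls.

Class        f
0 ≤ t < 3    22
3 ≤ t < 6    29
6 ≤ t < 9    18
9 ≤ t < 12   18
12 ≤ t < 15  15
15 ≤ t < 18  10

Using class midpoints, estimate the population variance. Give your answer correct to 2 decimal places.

Midpoints: 1.5, 4.5, 7.5, 10.5, 13.5, 16.5
n = 112, Σfm = 855, mean = 7.6339
Σfm² = 9090
Σf(m − x̄)² = Σfm² − (Σfm)²/n = 9090 − 855²/112 = 2562.9911
Population variance = 2562.9911 / 112 = 22.8838

22.88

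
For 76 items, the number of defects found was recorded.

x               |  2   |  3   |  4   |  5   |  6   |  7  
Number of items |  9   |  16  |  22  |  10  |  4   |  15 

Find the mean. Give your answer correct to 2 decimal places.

Values: 2, 3, 4, 5, 6, 7
Σfx = 9×2 + 16×3 + 22×4 + 10×5 + 4×6 + 15×7 = 333
n = Σf = 76
Mean = 333 / 76 = 4.3816

4.38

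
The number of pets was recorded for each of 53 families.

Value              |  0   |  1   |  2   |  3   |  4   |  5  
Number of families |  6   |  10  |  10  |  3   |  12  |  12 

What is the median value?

3

Cumulative frequencies: 6, 16, 26, 29, 41, 53
n = 53, so the median is the value in position (n+1)/2 = 27.
Position 27 falls at value 3.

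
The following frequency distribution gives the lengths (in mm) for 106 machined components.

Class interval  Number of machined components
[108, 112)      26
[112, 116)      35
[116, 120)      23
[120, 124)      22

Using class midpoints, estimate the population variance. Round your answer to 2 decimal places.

18.29

Midpoints: 110, 114, 118, 122
n = 106, Σfm = 12248, mean = 115.5472
Σfm² = 1417160
Σf(m − x̄)² = Σfm² − (Σfm)²/n = 1417160 − 12248²/106 = 1938.2642
Population variance = 1938.2642 / 106 = 18.2855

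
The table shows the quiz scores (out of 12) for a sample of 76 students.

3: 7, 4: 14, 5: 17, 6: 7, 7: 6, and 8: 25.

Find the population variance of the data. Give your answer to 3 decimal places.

Values: 3, 4, 5, 6, 7, 8
n = 76, Σfx = 446, mean = 5.8684
Σfx² = 2858
Σf(x − x̄)² = Σfx² − (Σfx)²/n = 2858 − 446²/76 = 240.6842
Population variance = 240.6842 / 76 = 3.1669

3.167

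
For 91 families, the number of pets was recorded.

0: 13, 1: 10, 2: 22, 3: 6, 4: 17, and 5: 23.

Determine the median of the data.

3

Cumulative frequencies: 13, 23, 45, 51, 68, 91
n = 91, so the median is the value in position (n+1)/2 = 46.
Position 46 falls at value 3.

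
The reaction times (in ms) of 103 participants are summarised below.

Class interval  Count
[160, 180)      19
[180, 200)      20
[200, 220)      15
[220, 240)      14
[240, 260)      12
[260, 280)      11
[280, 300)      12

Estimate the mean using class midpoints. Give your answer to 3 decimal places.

Midpoints: 170, 190, 210, 230, 250, 270, 290
Σfm = 19×170 + 20×190 + 15×210 + 14×230 + 12×250 + 11×270 + 12×290 = 22850
n = Σf = 103
Mean = 22850 / 103 = 221.8447

221.845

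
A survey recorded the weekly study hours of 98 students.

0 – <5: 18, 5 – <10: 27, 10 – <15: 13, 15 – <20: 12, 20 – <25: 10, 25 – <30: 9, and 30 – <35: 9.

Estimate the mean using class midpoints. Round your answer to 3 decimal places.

14.133

Midpoints: 2.5, 7.5, 12.5, 17.5, 22.5, 27.5, 32.5
Σfm = 18×2.5 + 27×7.5 + 13×12.5 + 12×17.5 + 10×22.5 + 9×27.5 + 9×32.5 = 1385
n = Σf = 98
Mean = 1385 / 98 = 14.1327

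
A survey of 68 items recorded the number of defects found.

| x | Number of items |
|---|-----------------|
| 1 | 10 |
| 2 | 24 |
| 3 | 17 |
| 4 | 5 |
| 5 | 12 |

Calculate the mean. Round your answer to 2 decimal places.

2.78

Values: 1, 2, 3, 4, 5
Σfx = 10×1 + 24×2 + 17×3 + 5×4 + 12×5 = 189
n = Σf = 68
Mean = 189 / 68 = 2.7794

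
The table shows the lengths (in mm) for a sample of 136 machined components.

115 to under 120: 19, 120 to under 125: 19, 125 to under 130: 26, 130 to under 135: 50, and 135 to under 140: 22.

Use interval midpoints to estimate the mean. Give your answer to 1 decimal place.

Midpoints: 117.5, 122.5, 127.5, 132.5, 137.5
Σfm = 19×117.5 + 19×122.5 + 26×127.5 + 50×132.5 + 22×137.5 = 17525
n = Σf = 136
Mean = 17525 / 136 = 128.8603

128.9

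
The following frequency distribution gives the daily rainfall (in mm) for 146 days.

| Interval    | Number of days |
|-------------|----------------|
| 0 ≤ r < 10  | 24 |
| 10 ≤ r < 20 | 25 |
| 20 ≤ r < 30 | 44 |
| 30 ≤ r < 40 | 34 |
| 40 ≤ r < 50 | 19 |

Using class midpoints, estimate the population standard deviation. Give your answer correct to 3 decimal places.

Midpoints: 5, 15, 25, 35, 45
n = 146, Σfm = 3640, mean = 24.9315
Σfm² = 113850
Σf(m − x̄)² = Σfm² − (Σfm)²/n = 113850 − 3640²/146 = 23099.3151
Population variance = 23099.3151 / 146 = 158.2145
Standard deviation = √158.2145 = 12.5783

12.578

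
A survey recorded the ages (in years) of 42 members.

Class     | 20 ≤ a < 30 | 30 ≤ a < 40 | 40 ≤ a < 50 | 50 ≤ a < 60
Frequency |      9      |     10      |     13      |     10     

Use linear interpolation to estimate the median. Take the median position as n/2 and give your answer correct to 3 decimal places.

41.538

Cumulative frequencies: 9, 19, 32, 42
n = 42; position = n/2 = 21.
This falls in the class 40 ≤ a < 50: L = 40, F = 19, f = 13, h = 10.
Median ≈ 40 + ((21 − 19) / 13) × 10 = 41.5385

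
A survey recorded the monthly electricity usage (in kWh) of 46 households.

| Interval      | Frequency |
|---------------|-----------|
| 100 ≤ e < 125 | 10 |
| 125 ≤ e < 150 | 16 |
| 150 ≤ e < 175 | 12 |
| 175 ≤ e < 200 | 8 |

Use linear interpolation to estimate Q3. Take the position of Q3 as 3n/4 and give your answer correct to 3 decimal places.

Cumulative frequencies: 10, 26, 38, 46
n = 46; position = 3n/4 = 34.5.
This falls in the class 150 ≤ e < 175: L = 150, F = 26, f = 12, h = 25.
Upper quartile ≈ 150 + ((34.5 − 26) / 12) × 25 = 167.7083

167.708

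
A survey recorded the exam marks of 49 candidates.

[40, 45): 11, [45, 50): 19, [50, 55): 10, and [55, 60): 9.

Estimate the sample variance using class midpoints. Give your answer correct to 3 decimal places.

26.616

Midpoints: 42.5, 47.5, 52.5, 57.5
n = 49, Σfm = 2412.5, mean = 49.2347
Σfm² = 120056.25
Σf(m − x̄)² = Σfm² − (Σfm)²/n = 120056.25 − 2412.5²/49 = 1277.5510
Sample variance = 1277.5510 / 48 = 26.6156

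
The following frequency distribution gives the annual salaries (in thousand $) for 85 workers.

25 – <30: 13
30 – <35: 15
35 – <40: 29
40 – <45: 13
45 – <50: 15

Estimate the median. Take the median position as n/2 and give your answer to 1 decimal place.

37.5

Cumulative frequencies: 13, 28, 57, 70, 85
n = 85; position = n/2 = 42.5.
This falls in the class 35 – <40: L = 35, F = 28, f = 29, h = 5.
Median ≈ 35 + ((42.5 − 28) / 29) × 5 = 37.5000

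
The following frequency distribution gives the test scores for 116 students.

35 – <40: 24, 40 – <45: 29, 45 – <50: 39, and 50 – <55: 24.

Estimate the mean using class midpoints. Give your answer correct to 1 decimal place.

Midpoints: 37.5, 42.5, 47.5, 52.5
Σfm = 24×37.5 + 29×42.5 + 39×47.5 + 24×52.5 = 5245
n = Σf = 116
Mean = 5245 / 116 = 45.2155

45.2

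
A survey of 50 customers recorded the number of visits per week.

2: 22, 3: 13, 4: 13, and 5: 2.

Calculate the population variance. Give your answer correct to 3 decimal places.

Values: 2, 3, 4, 5
n = 50, Σfx = 145, mean = 2.9000
Σfx² = 463
Σf(x − x̄)² = Σfx² − (Σfx)²/n = 463 − 145²/50 = 42.5000
Population variance = 42.5000 / 50 = 0.8500

0.850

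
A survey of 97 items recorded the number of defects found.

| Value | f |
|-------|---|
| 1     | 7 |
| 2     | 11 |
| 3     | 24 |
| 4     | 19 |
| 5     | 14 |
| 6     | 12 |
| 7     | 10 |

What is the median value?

Cumulative frequencies: 7, 18, 42, 61, 75, 87, 97
n = 97, so the median is the value in position (n+1)/2 = 49.
Position 49 falls at value 4.

4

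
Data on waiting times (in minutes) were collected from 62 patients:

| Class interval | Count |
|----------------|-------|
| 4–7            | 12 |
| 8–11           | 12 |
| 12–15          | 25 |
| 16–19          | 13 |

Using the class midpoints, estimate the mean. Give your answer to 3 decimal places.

12.016

Midpoints: 5.5, 9.5, 13.5, 17.5
Σfm = 12×5.5 + 12×9.5 + 25×13.5 + 13×17.5 = 745
n = Σf = 62
Mean = 745 / 62 = 12.0161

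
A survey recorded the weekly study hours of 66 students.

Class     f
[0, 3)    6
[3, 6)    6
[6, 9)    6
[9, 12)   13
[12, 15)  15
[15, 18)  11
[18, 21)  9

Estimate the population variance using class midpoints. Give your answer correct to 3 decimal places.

Midpoints: 1.5, 4.5, 7.5, 10.5, 13.5, 16.5, 19.5
n = 66, Σfm = 777, mean = 11.7727
Σfm² = 11056.5
Σf(m − x̄)² = Σfm² − (Σfm)²/n = 11056.5 − 777²/66 = 1909.0909
Population variance = 1909.0909 / 66 = 28.9256

28.926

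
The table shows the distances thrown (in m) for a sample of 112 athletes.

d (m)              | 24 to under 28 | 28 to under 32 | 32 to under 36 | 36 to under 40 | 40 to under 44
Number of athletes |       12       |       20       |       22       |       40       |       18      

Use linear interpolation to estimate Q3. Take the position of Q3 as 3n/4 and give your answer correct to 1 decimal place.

Cumulative frequencies: 12, 32, 54, 94, 112
n = 112; position = 3n/4 = 84.
This falls in the class 36 to under 40: L = 36, F = 54, f = 40, h = 4.
Upper quartile ≈ 36 + ((84 − 54) / 40) × 4 = 39.0000

39.0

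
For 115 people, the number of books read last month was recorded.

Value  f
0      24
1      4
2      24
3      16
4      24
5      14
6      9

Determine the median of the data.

Cumulative frequencies: 24, 28, 52, 68, 92, 106, 115
n = 115, so the median is the value in position (n+1)/2 = 58.
Position 58 falls at value 3.

3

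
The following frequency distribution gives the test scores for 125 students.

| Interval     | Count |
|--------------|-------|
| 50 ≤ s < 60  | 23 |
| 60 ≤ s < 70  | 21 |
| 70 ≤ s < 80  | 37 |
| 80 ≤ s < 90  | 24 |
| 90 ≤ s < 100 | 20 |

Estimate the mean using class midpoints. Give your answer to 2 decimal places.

Midpoints: 55, 65, 75, 85, 95
Σfm = 23×55 + 21×65 + 37×75 + 24×85 + 20×95 = 9345
n = Σf = 125
Mean = 9345 / 125 = 74.7600

74.76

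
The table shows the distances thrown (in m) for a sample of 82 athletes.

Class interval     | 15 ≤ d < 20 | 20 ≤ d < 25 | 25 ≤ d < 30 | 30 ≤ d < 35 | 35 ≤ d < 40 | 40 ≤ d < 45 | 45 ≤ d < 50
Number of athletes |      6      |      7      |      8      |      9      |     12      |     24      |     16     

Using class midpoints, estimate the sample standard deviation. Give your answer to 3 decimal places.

Midpoints: 17.5, 22.5, 27.5, 32.5, 37.5, 42.5, 47.5
n = 82, Σfm = 3005, mean = 36.6463
Σfm² = 117262.5
Σf(m − x̄)² = Σfm² − (Σfm)²/n = 117262.5 − 3005²/82 = 7140.2439
Sample variance = 7140.2439 / 81 = 88.1512
Standard deviation = √88.1512 = 9.3889

9.389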